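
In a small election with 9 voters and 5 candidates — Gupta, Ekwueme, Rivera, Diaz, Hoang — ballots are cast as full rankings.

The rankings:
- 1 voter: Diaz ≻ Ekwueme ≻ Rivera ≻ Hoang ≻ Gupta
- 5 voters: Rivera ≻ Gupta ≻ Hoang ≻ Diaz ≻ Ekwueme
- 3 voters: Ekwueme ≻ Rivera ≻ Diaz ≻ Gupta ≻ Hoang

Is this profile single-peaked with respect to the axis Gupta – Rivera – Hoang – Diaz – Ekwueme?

no

Axis positions: Gupta=1, Rivera=2, Hoang=3, Diaz=4, Ekwueme=5.
Bloc 1: ranking walks positions 4-5-2-3-1; Rivera is ranked above Hoang even though Hoang lies between Rivera and the peak Diaz on the axis — preferences dip and rise again. Not single-peaked.
Bloc 2 (peak Rivera at position 2): ranking walks positions 2-1-3-4-5, expanding outward from the peak — single-peaked.
Bloc 3: ranking walks positions 5-2-4-1-3; Rivera is ranked above Diaz even though Diaz lies between Rivera and the peak Ekwueme on the axis — preferences dip and rise again. Not single-peaked.
Bloc 1 violates single-peakedness, so the profile is not single-peaked on this axis.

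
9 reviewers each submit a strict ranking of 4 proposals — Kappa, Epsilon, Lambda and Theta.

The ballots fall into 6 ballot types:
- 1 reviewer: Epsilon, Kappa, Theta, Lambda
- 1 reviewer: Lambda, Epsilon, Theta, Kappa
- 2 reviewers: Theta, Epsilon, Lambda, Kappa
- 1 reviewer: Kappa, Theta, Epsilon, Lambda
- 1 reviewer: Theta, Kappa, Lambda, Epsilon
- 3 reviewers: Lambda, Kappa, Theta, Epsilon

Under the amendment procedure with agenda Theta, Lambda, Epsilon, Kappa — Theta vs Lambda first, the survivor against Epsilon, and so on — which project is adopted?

Round 1: Theta vs Lambda — 5–4, Theta advances.
Round 2: Theta vs Epsilon — 7–2, Theta advances.
Round 3: Theta vs Kappa — 4–5, Kappa advances.
Kappa survives the agenda.

Kappa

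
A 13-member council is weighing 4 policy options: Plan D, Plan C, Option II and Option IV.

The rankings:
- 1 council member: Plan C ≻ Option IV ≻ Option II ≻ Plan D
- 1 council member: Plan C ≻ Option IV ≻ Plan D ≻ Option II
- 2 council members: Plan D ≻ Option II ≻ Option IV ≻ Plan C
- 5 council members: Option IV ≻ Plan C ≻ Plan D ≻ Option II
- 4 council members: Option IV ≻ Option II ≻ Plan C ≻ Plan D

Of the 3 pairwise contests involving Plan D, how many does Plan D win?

1

Plan D against each rival (13 council members):
Plan D vs Plan C: Plan C, 11–2.
Plan D–Option II: Plan D 8–5.
Plan D vs Option IV: Option IV, 11–2.
Plan D beats Option II; loses to Plan C, Option IV — 1 pairwise win.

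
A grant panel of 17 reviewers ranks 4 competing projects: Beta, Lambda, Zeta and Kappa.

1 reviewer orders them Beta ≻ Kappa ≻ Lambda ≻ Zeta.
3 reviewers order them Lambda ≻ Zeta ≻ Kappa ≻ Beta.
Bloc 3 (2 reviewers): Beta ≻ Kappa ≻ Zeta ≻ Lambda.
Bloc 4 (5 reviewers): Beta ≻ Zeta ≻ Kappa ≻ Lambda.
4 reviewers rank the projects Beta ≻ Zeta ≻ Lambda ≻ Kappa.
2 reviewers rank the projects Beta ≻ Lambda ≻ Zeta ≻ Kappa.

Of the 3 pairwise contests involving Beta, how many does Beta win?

3

Beta against each rival (17 reviewers):
Beta vs Lambda: Beta, 14–3.
Beta vs Zeta: 14 to 3, Beta.
Beta vs Kappa: 1+2+5+4+2 = 14 for Beta, 3 for Kappa — Beta by 14–3.
Beta beats Lambda, Zeta, Kappa — 3 pairwise wins.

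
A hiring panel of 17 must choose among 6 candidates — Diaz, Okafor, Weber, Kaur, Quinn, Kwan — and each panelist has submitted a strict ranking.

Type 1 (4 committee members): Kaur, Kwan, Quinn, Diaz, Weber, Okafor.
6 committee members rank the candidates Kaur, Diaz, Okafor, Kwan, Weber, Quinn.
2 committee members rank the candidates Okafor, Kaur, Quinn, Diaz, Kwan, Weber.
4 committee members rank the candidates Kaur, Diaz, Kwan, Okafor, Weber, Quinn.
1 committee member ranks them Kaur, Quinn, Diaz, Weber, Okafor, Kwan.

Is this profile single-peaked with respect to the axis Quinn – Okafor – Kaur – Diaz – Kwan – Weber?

Axis positions: Quinn=1, Okafor=2, Kaur=3, Diaz=4, Kwan=5, Weber=6.
Type 1: ranking walks positions 3-5-1-4-6-2; Kwan is ranked above Diaz even though Diaz lies between Kwan and the peak Kaur on the axis — preferences dip and rise again. Not single-peaked.
Type 2 (peak Kaur at position 3): ranking walks positions 3-4-2-5-6-1, expanding outward from the peak — single-peaked.
Type 3 (peak Okafor at position 2): ranking walks positions 2-3-1-4-5-6, expanding outward from the peak — single-peaked.
Type 4 (peak Kaur at position 3): ranking walks positions 3-4-5-2-6-1, expanding outward from the peak — single-peaked.
Type 5: ranking walks positions 3-1-4-6-2-5; Quinn is ranked above Okafor even though Okafor lies between Quinn and the peak Kaur on the axis — preferences dip and rise again. Not single-peaked.
Type 1 violates single-peakedness, so the profile is not single-peaked on this axis.

no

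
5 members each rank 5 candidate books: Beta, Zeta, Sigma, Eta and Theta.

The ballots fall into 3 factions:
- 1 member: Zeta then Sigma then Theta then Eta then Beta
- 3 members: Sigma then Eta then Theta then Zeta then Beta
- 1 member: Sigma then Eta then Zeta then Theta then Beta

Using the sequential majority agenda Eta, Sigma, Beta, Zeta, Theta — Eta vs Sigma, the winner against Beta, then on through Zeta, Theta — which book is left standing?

Sigma

Round 1: Eta vs Sigma — 0–5, Sigma advances.
Round 2: Sigma vs Beta — 5–0, Sigma advances.
Round 3: Sigma vs Zeta — 4–1, Sigma advances.
Round 4: Sigma vs Theta — 5–0, Sigma advances.
Sigma survives the agenda.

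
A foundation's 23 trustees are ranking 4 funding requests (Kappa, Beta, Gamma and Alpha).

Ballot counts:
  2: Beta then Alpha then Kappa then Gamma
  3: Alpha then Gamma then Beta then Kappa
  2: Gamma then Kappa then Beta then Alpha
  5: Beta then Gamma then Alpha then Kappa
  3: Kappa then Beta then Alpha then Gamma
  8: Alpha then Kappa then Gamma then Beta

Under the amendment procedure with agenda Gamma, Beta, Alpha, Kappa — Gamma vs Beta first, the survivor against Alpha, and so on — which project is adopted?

Alpha

Round 1: Gamma vs Beta — 13–10, Gamma advances.
Round 2: Gamma vs Alpha — 7–16, Alpha advances.
Round 3: Alpha vs Kappa — 18–5, Alpha advances.
Alpha survives the agenda.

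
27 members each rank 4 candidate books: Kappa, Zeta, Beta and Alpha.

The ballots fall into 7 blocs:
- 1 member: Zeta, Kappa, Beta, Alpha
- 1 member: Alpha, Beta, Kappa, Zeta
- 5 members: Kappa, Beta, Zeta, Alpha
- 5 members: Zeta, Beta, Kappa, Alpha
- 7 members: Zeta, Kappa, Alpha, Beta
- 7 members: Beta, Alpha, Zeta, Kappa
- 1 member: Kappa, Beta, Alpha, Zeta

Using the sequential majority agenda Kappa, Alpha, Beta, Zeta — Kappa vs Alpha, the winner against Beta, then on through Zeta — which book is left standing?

Zeta

Round 1: Kappa vs Alpha — 19–8, Kappa advances.
Round 2: Kappa vs Beta — 14–13, Kappa advances.
Round 3: Kappa vs Zeta — 7–20, Zeta advances.
The agenda winner is Zeta.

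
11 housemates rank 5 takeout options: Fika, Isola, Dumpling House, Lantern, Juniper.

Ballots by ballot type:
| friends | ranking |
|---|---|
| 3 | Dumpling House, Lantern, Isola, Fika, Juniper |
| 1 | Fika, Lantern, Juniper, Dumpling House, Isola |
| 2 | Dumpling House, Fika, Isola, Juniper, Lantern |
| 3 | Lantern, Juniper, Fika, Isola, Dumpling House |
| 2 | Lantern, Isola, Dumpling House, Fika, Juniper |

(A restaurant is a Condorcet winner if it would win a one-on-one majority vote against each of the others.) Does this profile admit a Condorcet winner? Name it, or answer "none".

Lantern

Check each pair by majority over 11 ballots:
Fika vs Isola: Fika is ranked higher on 1+2+3 = 6 ballots, Isola on 5. Fika wins 6–5.
Fika vs Dumpling House: 1+3 = 4 for Fika, 7 for Dumpling House — Dumpling House by 7–4.
Fika vs Lantern: 3 to 8, Lantern.
Fika vs Juniper: Fika is ranked higher on 3+1+2+2 = 8 ballots, Juniper on 3. Fika wins 8–3.
Isola vs Dumpling House: 5 to 6, Dumpling House.
Isola vs Lantern: Isola preferred on 2 ballots; Lantern wins 9–2.
Isola vs Juniper: Isola is ranked higher on 3+2+2 = 7 ballots, Juniper on 4. Isola wins 7–4.
Dumpling House vs Lantern: Dumpling House is ranked higher on 3+2 = 5 ballots, Lantern on 6. Lantern wins 6–5.
Dumpling House vs Juniper: Dumpling House preferred on 3+2+2 = 7 ballots; Dumpling House wins 7–4.
Lantern vs Juniper: Lantern preferred on 3+1+3+2 = 9 ballots; Lantern wins 9–2.
Only Lantern has no losses; Lantern is the Condorcet winner.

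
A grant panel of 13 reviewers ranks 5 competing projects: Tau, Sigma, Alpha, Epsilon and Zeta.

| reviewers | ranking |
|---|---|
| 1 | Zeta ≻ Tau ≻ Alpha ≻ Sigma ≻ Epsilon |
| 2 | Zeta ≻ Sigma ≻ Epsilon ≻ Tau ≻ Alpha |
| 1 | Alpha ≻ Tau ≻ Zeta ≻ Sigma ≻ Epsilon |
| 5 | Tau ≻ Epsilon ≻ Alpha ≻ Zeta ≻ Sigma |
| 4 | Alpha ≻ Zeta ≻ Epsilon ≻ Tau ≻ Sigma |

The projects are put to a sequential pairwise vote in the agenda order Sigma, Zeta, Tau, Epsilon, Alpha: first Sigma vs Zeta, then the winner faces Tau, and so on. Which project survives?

Round 1: Sigma vs Zeta — 0–13, Zeta advances.
Round 2: Zeta vs Tau — 7–6, Zeta advances.
Round 3: Zeta vs Epsilon — 8–5, Zeta advances.
Round 4: Zeta vs Alpha — 3–10, Alpha advances.
The agenda winner is Alpha.

Alpha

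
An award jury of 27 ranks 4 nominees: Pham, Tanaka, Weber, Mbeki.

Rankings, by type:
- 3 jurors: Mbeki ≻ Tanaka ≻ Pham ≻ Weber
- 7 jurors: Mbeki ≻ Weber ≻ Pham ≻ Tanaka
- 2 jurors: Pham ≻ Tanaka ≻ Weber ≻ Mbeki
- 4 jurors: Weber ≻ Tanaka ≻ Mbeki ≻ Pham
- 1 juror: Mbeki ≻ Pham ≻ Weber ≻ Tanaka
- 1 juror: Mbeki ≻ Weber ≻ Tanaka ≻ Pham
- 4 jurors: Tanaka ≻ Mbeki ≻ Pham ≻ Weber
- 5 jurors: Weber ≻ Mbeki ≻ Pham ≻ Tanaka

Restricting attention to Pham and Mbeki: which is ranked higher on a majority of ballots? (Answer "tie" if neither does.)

Ballots ranking Pham above Mbeki: 2.
Ballots ranking Mbeki above Pham: 27 − 2 = 25.
Mbeki wins the head-to-head 25–2.

Mbeki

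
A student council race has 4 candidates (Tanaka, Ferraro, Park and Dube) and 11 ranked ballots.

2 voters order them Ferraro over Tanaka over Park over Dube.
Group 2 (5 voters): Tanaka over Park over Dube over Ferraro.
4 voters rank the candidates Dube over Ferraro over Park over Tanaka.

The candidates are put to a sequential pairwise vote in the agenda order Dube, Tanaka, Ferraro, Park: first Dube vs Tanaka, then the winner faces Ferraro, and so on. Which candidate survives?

Round 1: Dube vs Tanaka — 4–7, Tanaka advances.
Round 2: Tanaka vs Ferraro — 5–6, Ferraro advances.
Round 3: Ferraro vs Park — 6–5, Ferraro advances.
Ferraro survives the agenda.

Ferraro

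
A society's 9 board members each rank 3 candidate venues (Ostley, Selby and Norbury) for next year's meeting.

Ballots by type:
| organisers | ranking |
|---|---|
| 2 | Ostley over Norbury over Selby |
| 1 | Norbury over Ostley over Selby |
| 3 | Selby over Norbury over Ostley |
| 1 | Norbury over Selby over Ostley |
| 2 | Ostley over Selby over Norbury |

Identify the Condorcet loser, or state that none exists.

Head-to-head results (9 organisers):
Ostley vs Selby: 5 to 4, Ostley.
Ostley vs Norbury: Norbury, 5–4.
Selby vs Norbury: Selby, 5–4.
Every city wins at least one matchup (Ostley beats Selby; Selby beats Norbury; Norbury beats Ostley), so there is no Condorcet loser.

none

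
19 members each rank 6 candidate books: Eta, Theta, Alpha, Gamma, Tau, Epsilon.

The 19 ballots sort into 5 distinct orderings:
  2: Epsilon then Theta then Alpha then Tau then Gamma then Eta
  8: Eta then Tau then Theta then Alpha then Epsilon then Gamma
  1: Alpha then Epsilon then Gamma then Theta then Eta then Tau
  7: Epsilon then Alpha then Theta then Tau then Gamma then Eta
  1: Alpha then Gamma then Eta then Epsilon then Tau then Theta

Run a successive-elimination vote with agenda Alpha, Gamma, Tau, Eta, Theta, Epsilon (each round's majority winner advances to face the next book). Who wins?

Epsilon

Round 1: Alpha vs Gamma — 19–0, Alpha advances.
Round 2: Alpha vs Tau — 11–8, Alpha advances.
Round 3: Alpha vs Eta — 11–8, Alpha advances.
Round 4: Alpha vs Theta — 9–10, Theta advances.
Round 5: Theta vs Epsilon — 8–11, Epsilon advances.
The agenda winner is Epsilon.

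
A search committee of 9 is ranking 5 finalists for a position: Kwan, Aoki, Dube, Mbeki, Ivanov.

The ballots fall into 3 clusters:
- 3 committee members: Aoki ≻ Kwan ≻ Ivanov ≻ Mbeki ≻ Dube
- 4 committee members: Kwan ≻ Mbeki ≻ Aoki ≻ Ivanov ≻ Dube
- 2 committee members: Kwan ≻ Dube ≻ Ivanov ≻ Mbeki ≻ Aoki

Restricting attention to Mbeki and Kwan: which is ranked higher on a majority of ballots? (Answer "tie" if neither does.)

No ballot ranks Mbeki above Kwan: 0.
Ballots ranking Kwan above Mbeki: 9 − 0 = 9.
Kwan wins the head-to-head 9–0.

Kwan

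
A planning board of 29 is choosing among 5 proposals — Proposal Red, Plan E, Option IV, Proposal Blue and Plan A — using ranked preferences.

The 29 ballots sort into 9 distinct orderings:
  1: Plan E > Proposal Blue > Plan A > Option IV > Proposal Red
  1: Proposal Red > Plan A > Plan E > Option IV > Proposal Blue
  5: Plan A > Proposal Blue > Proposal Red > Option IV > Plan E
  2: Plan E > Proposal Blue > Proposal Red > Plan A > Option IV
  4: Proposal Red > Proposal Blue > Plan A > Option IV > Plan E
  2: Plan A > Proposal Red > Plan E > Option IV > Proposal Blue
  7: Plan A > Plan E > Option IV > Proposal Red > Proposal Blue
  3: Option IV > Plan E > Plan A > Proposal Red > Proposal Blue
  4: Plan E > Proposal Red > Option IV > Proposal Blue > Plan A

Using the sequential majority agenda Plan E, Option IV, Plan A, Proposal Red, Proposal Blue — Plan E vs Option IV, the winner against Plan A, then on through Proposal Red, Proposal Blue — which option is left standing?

Plan A

Round 1: Plan E vs Option IV — 17–12, Plan E advances.
Round 2: Plan E vs Plan A — 10–19, Plan A advances.
Round 3: Plan A vs Proposal Red — 18–11, Plan A advances.
Round 4: Plan A vs Proposal Blue — 18–11, Plan A advances.
Plan A survives the agenda.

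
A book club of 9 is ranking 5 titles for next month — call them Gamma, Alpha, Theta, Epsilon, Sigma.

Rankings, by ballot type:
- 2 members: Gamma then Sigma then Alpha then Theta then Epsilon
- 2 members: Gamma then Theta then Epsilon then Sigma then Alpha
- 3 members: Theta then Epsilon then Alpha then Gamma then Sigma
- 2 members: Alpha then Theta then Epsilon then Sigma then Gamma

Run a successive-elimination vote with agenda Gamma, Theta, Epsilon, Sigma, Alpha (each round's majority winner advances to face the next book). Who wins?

Round 1: Gamma vs Theta — 4–5, Theta advances.
Round 2: Theta vs Epsilon — 9–0, Theta advances.
Round 3: Theta vs Sigma — 7–2, Theta advances.
Round 4: Theta vs Alpha — 5–4, Theta advances.
Theta survives the agenda.

Theta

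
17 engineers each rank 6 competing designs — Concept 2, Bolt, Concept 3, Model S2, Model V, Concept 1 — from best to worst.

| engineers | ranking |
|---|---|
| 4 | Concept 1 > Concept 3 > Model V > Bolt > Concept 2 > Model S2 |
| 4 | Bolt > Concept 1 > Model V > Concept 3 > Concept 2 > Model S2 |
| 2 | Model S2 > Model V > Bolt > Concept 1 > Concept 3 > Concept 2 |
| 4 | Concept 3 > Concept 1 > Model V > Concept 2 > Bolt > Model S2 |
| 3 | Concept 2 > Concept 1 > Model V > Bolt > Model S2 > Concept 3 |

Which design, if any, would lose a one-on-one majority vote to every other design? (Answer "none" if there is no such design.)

Pairwise majorities:
Concept 2 vs Bolt: Concept 2 preferred on 4+3 = 7 ballots; Bolt wins 10–7.
Concept 2 vs Concept 3: Concept 3 wins 14–3.
Concept 2 vs Model S2: 4+4+4+3 = 15 for Concept 2, 2 for Model S2 — Concept 2 by 15–2.
Concept 2 vs Model V: Model V, 14–3.
Concept 2 vs Concept 1: 3 to 14, Concept 1.
Bolt vs Concept 3: 4+2+3 = 9 for Bolt, 8 for Concept 3 — Bolt by 9–8.
Bolt vs Model S2: Bolt wins 15–2.
Bolt vs Model V: Model V wins 13–4.
Bolt vs Concept 1: Concept 1 wins 11–6.
Concept 3 vs Model S2: Concept 3 is ranked higher on 4+4+4 = 12 ballots, Model S2 on 5. Concept 3 wins 12–5.
Concept 3–Model V: Model V 9–8.
Concept 3 vs Concept 1: Concept 3 is ranked higher on 4 ballots, Concept 1 on 13. Concept 1 wins 13–4.
Model S2 vs Model V: Model S2 preferred on 2 ballots; Model V wins 15–2.
Model S2 vs Concept 1: 2 to 15, Concept 1.
Model V vs Concept 1: Model V is ranked higher on 2 ballots, Concept 1 on 15. Concept 1 wins 15–2.
Model S2 loses to every other design — it is the Condorcet loser.

Model S2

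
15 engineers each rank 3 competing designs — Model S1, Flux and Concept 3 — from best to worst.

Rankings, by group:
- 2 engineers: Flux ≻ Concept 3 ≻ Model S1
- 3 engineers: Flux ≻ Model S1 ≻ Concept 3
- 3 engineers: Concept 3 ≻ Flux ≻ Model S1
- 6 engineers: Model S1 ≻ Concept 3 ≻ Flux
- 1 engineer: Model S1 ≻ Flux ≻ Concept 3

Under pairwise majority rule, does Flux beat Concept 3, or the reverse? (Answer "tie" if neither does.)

Ballots ranking Flux above Concept 3: 2 + 3 + 1 = 6.
Ballots ranking Concept 3 above Flux: 15 − 6 = 9.
Concept 3 wins the head-to-head 9–6.

Concept 3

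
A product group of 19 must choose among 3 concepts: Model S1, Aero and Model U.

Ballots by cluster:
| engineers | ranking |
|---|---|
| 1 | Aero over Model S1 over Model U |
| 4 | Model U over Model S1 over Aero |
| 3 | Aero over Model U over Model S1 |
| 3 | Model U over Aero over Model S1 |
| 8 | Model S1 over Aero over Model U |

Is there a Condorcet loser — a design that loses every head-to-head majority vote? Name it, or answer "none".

none

Head-to-head results (19 engineers):
Model S1 vs Aero: Model S1, 12–7.
Model S1 vs Model U: Model U wins 10–9.
Aero–Model U: Aero 12–7.
Every design wins at least one matchup (Model S1 beats Aero; Aero beats Model U; Model U beats Model S1), so there is no Condorcet loser.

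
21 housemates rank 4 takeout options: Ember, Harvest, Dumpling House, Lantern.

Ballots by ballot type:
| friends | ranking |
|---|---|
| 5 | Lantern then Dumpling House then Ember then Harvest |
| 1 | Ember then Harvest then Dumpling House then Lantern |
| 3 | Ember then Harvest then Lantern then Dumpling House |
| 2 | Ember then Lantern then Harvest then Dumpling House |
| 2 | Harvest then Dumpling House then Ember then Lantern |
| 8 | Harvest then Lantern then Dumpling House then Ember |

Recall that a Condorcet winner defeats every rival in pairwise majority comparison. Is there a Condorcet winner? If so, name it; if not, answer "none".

Head-to-head results (21 friends):
Ember vs Harvest: Ember, 11–10.
Ember vs Dumpling House: 1+3+2 = 6 for Ember, 15 for Dumpling House — Dumpling House by 15–6.
Ember vs Lantern: Ember is ranked higher on 1+3+2+2 = 8 ballots, Lantern on 13. Lantern wins 13–8.
Harvest vs Dumpling House: Harvest, 16–5.
Harvest vs Lantern: 1+3+2+8 = 14 for Harvest, 7 for Lantern — Harvest by 14–7.
Dumpling House–Lantern: Lantern 18–3.
Each restaurant drops at least one matchup (Ember loses to Dumpling House; Harvest loses to Ember; Dumpling House loses to Harvest; Lantern loses to Harvest); the cycle Ember > Harvest > Dumpling House > Ember rules out a Condorcet winner.

none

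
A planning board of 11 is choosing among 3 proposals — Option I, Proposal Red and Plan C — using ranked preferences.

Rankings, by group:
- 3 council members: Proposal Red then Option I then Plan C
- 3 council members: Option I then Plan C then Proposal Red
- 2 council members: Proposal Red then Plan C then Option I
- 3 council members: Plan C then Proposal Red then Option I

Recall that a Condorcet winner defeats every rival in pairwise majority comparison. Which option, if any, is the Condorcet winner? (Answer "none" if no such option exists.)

Pairwise majorities:
Option I vs Proposal Red: Proposal Red, 8–3.
Option I vs Plan C: Option I, 6–5.
Proposal Red vs Plan C: Plan C, 6–5.
Each option drops at least one matchup (Option I loses to Proposal Red; Proposal Red loses to Plan C; Plan C loses to Option I); the cycle Option I beats Plan C beats Proposal Red beats Option I rules out a Condorcet winner.

none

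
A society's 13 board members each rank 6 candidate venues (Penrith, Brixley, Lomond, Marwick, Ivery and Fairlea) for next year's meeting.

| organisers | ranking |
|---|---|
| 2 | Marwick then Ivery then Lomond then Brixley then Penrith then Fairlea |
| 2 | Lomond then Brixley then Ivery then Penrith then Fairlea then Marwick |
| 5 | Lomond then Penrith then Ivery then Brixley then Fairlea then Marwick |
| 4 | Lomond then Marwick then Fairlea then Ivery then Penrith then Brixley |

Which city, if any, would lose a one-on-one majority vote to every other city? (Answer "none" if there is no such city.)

Pairwise majorities:
Penrith vs Brixley: Penrith preferred on 5+4 = 9 ballots; Penrith wins 9–4.
Penrith vs Lomond: Lomond, 13–0.
Penrith vs Marwick: 2+5 = 7 for Penrith, 6 for Marwick — Penrith by 7–6.
Penrith vs Ivery: Ivery wins 8–5.
Penrith–Fairlea: Penrith 9–4.
Brixley vs Lomond: Brixley preferred on 0 ballots; Lomond wins 13–0.
Brixley–Marwick: Brixley 7–6.
Brixley vs Ivery: Ivery wins 11–2.
Brixley vs Fairlea: Brixley, 9–4.
Lomond vs Marwick: Lomond preferred on 2+5+4 = 11 ballots; Lomond wins 11–2.
Lomond vs Ivery: Lomond wins 11–2.
Lomond vs Fairlea: Lomond preferred on 2+2+5+4 = 13 ballots; Lomond wins 13–0.
Marwick vs Ivery: Ivery wins 7–6.
Marwick–Fairlea: Fairlea 7–6.
Ivery–Fairlea: Ivery 9–4.
Only Marwick has no wins; Marwick is the Condorcet loser.

Marwick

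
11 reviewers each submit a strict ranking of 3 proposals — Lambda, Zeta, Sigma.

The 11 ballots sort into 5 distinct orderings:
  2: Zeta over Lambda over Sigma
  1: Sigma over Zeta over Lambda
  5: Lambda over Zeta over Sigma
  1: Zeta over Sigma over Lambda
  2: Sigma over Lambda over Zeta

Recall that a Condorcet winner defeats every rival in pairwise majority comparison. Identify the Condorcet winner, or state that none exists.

Lambda

Check each pair by majority over 11 ballots:
Lambda vs Zeta: 7 to 4, Lambda.
Lambda vs Sigma: 2+5 = 7 for Lambda, 4 for Sigma — Lambda by 7–4.
Zeta vs Sigma: Zeta preferred on 2+5+1 = 8 ballots; Zeta wins 8–3.
Lambda wins every pairwise contest, so Lambda is the Condorcet winner.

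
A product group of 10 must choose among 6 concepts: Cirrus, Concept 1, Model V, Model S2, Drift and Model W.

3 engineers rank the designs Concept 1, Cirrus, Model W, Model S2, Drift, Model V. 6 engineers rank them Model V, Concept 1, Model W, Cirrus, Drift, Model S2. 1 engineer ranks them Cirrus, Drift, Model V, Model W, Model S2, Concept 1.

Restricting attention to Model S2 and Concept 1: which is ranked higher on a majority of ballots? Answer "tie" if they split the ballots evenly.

Ballots ranking Model S2 above Concept 1: 1.
Ballots ranking Concept 1 above Model S2: 10 − 1 = 9.
Concept 1 wins the head-to-head 9–1.

Concept 1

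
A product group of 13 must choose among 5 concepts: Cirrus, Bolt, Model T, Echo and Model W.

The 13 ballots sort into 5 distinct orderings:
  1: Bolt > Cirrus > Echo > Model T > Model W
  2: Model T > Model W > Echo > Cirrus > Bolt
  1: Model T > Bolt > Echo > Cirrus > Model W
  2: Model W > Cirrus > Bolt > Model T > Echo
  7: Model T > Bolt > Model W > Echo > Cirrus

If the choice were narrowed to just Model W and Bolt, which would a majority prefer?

Ballots ranking Model W above Bolt: 2 + 2 = 4.
Ballots ranking Bolt above Model W: 13 − 4 = 9.
Bolt wins the head-to-head 9–4.

Bolt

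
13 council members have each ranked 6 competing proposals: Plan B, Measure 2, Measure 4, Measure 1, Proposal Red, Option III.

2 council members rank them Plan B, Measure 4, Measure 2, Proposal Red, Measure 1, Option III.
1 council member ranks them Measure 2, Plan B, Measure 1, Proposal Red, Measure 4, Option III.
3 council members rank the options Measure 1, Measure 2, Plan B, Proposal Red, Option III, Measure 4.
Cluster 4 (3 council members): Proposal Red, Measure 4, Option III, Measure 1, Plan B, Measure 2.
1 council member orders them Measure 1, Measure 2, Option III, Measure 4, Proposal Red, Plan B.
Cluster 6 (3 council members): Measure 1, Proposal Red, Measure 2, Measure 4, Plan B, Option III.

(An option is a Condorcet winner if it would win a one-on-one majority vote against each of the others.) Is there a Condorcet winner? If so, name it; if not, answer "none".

Head-to-head results (13 council members):
Plan B vs Measure 2: 2+3 = 5 for Plan B, 8 for Measure 2 — Measure 2 by 8–5.
Plan B vs Measure 4: Plan B is ranked higher on 2+1+3 = 6 ballots, Measure 4 on 7. Measure 4 wins 7–6.
Plan B vs Measure 1: Plan B is ranked higher on 2+1 = 3 ballots, Measure 1 on 10. Measure 1 wins 10–3.
Plan B vs Proposal Red: Plan B is ranked higher on 2+1+3 = 6 ballots, Proposal Red on 7. Proposal Red wins 7–6.
Plan B vs Option III: 2+1+3+3 = 9 for Plan B, 4 for Option III — Plan B by 9–4.
Measure 2 vs Measure 4: 8 to 5, Measure 2.
Measure 2 vs Measure 1: 2+1 = 3 for Measure 2, 10 for Measure 1 — Measure 1 by 10–3.
Measure 2 vs Proposal Red: 7 to 6, Measure 2.
Measure 2 vs Option III: Measure 2 is ranked higher on 2+1+3+1+3 = 10 ballots, Option III on 3. Measure 2 wins 10–3.
Measure 4 vs Measure 1: 5 to 8, Measure 1.
Measure 4 vs Proposal Red: Measure 4 is ranked higher on 2+1 = 3 ballots, Proposal Red on 10. Proposal Red wins 10–3.
Measure 4 vs Option III: Measure 4 is ranked higher on 2+1+3+3 = 9 ballots, Option III on 4. Measure 4 wins 9–4.
Measure 1 vs Proposal Red: 1+3+1+3 = 8 for Measure 1, 5 for Proposal Red — Measure 1 by 8–5.
Measure 1 vs Option III: Measure 1 preferred on 2+1+3+1+3 = 10 ballots; Measure 1 wins 10–3.
Proposal Red vs Option III: 2+1+3+3+3 = 12 for Proposal Red, 1 for Option III — Proposal Red by 12–1.
Measure 1 wins every pairwise contest, so Measure 1 is the Condorcet winner.

Measure 1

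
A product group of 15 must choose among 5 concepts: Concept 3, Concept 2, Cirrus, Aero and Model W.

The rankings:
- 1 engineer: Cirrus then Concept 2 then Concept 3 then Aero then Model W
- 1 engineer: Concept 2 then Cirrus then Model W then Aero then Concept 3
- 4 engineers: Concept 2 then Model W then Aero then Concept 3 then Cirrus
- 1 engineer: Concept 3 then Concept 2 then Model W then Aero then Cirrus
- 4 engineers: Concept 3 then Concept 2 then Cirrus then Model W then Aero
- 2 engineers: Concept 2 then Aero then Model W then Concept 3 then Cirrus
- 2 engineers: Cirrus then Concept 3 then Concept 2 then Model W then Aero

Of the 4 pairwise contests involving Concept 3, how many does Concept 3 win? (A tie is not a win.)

3

Concept 3 against each rival (15 engineers):
Concept 3–Concept 2: Concept 2 8–7.
Concept 3–Cirrus: Concept 3 11–4.
Concept 3 vs Aero: Concept 3, 8–7.
Concept 3 vs Model W: Concept 3, 8–7.
Concept 3 beats Cirrus, Aero, Model W; loses to Concept 2 — 3 pairwise wins.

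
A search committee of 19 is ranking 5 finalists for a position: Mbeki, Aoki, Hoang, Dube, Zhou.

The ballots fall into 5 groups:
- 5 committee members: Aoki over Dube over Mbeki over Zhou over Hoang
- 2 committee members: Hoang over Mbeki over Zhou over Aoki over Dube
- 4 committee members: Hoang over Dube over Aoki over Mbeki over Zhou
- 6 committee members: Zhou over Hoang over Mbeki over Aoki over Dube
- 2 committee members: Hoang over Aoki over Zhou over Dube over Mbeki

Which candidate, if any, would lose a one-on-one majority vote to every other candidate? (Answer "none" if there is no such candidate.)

Pairwise majorities:
Mbeki vs Aoki: Mbeki is ranked higher on 2+6 = 8 ballots, Aoki on 11. Aoki wins 11–8.
Mbeki vs Hoang: Mbeki preferred on 5 ballots; Hoang wins 14–5.
Mbeki vs Dube: Mbeki is ranked higher on 2+6 = 8 ballots, Dube on 11. Dube wins 11–8.
Mbeki vs Zhou: Mbeki wins 11–8.
Aoki–Hoang: Hoang 14–5.
Aoki vs Dube: Aoki preferred on 5+2+6+2 = 15 ballots; Aoki wins 15–4.
Aoki vs Zhou: Aoki preferred on 5+4+2 = 11 ballots; Aoki wins 11–8.
Hoang vs Dube: Hoang, 14–5.
Hoang vs Zhou: Hoang preferred on 2+4+2 = 8 ballots; Zhou wins 11–8.
Dube vs Zhou: Dube preferred on 5+4 = 9 ballots; Zhou wins 10–9.
Each candidate has at least one pairwise win (Mbeki beats Zhou; Aoki beats Mbeki; Hoang beats Mbeki; Dube beats Mbeki; Zhou beats Hoang) — no Condorcet loser.

none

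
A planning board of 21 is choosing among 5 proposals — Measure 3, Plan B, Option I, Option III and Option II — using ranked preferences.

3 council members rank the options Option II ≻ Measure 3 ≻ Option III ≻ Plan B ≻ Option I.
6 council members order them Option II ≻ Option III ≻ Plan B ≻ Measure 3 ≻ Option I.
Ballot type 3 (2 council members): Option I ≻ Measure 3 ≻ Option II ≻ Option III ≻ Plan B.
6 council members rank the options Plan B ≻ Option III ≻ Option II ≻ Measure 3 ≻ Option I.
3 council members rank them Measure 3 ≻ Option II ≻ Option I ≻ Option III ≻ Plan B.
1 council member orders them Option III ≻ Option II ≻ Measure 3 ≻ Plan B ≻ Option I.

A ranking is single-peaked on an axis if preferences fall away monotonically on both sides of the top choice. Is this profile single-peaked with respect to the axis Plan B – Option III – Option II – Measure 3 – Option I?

yes

Axis positions: Plan B=1, Option III=2, Option II=3, Measure 3=4, Option I=5.
Ballot type 1 (peak Option II at position 3): ranking walks positions 3-4-2-1-5, expanding outward from the peak — single-peaked.
Ballot type 2 (peak Option II at position 3): ranking walks positions 3-2-1-4-5, expanding outward from the peak — single-peaked.
Ballot type 3 (peak Option I at position 5): ranking walks positions 5-4-3-2-1, expanding outward from the peak — single-peaked.
Ballot type 4 (peak Plan B at position 1): ranking walks positions 1-2-3-4-5, expanding outward from the peak — single-peaked.
Ballot type 5 (peak Measure 3 at position 4): ranking walks positions 4-3-5-2-1, expanding outward from the peak — single-peaked.
Ballot type 6 (peak Option III at position 2): ranking walks positions 2-3-4-1-5, expanding outward from the peak — single-peaked.
Every ranking is single-peaked on this axis.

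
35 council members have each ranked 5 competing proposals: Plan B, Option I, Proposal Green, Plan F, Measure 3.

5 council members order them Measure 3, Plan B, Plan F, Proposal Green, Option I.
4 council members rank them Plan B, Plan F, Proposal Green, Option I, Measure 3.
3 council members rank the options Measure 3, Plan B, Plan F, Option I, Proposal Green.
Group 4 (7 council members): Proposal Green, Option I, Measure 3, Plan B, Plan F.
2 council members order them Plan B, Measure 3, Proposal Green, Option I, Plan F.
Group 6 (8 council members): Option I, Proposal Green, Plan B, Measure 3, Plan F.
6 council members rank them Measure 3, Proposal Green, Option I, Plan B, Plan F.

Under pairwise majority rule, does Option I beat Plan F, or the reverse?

Option I

Ballots ranking Option I above Plan F: 7 + 2 + 8 + 6 = 23.
Ballots ranking Plan F above Option I: 35 − 23 = 12.
Option I wins the head-to-head 23–12.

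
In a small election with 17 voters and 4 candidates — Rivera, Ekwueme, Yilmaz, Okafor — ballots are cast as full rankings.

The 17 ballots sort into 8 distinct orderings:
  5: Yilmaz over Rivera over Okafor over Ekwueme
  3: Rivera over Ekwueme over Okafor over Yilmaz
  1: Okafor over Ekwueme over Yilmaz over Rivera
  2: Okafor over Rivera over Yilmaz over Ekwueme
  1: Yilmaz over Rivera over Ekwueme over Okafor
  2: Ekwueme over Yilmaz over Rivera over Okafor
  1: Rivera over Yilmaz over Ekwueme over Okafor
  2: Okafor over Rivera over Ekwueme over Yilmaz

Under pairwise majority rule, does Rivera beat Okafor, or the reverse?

Rivera

Ballots ranking Rivera above Okafor: 5 + 3 + 1 + 2 + 1 = 12.
Ballots ranking Okafor above Rivera: 17 − 12 = 5.
Rivera wins the head-to-head 12–5.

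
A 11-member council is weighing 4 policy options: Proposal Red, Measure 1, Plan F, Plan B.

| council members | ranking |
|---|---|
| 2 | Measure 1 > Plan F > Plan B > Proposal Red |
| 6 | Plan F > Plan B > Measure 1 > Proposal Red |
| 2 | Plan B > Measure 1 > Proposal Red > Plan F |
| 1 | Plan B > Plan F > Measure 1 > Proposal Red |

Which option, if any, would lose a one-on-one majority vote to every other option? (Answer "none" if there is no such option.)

Proposal Red

Head-to-head results (11 council members):
Proposal Red vs Measure 1: Measure 1, 11–0.
Proposal Red vs Plan F: 2 to 9, Plan F.
Proposal Red vs Plan B: 0 to 11, Plan B.
Measure 1 vs Plan F: Plan F wins 7–4.
Measure 1 vs Plan B: Plan B, 9–2.
Plan F–Plan B: Plan F 8–3.
Only Proposal Red has no wins; Proposal Red is the Condorcet loser.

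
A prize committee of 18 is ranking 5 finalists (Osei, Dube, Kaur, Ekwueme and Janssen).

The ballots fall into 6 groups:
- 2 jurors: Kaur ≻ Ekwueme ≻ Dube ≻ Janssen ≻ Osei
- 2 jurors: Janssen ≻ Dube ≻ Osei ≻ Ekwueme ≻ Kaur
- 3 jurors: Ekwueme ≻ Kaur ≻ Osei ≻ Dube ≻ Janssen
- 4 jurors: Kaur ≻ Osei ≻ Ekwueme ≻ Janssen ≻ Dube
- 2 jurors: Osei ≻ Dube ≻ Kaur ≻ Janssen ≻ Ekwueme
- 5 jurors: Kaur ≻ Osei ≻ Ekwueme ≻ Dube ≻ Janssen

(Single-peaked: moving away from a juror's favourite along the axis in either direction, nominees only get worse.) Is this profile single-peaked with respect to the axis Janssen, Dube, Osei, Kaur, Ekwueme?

no

Axis positions: Janssen=1, Dube=2, Osei=3, Kaur=4, Ekwueme=5.
Group 1: ranking walks positions 4-5-2-1-3; Dube is ranked above Osei even though Osei lies between Dube and the peak Kaur on the axis — preferences dip and rise again. Not single-peaked.
Group 2: ranking walks positions 1-2-3-5-4; Ekwueme is ranked above Kaur even though Kaur lies between Ekwueme and the peak Janssen on the axis — preferences dip and rise again. Not single-peaked.
Group 3 (peak Ekwueme at position 5): ranking walks positions 5-4-3-2-1, expanding outward from the peak — single-peaked.
Group 4: ranking walks positions 4-3-5-1-2; Janssen is ranked above Dube even though Dube lies between Janssen and the peak Kaur on the axis — preferences dip and rise again. Not single-peaked.
Group 5 (peak Osei at position 3): ranking walks positions 3-2-4-1-5, expanding outward from the peak — single-peaked.
Group 6 (peak Kaur at position 4): ranking walks positions 4-3-5-2-1, expanding outward from the peak — single-peaked.
Group 1 violates single-peakedness, so the profile is not single-peaked on this axis.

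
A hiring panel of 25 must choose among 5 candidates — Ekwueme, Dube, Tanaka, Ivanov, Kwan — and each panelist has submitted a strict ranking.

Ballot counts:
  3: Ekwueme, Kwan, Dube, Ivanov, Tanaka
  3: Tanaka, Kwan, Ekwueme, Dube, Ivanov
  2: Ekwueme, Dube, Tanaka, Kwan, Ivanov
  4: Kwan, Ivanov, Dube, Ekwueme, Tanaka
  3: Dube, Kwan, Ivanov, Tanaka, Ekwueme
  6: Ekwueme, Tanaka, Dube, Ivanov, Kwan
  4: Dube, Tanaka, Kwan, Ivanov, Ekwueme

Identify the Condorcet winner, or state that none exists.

Pairwise majorities:
Ekwueme vs Dube: Ekwueme, 14–11.
Ekwueme vs Tanaka: Ekwueme, 15–10.
Ekwueme vs Ivanov: Ekwueme, 14–11.
Ekwueme vs Kwan: Ekwueme preferred on 3+2+6 = 11 ballots; Kwan wins 14–11.
Dube–Tanaka: Dube 16–9.
Dube vs Ivanov: Dube is ranked higher on 3+3+2+3+6+4 = 21 ballots, Ivanov on 4. Dube wins 21–4.
Dube vs Kwan: Dube is ranked higher on 2+3+6+4 = 15 ballots, Kwan on 10. Dube wins 15–10.
Tanaka vs Ivanov: Tanaka preferred on 3+2+6+4 = 15 ballots; Tanaka wins 15–10.
Tanaka vs Kwan: Tanaka, 15–10.
Ivanov vs Kwan: 6 for Ivanov, 19 for Kwan — Kwan by 19–6.
No candidate is unbeaten: Ekwueme loses to Kwan; Dube loses to Ekwueme; Tanaka loses to Ekwueme; Ivanov loses to Ekwueme; Kwan loses to Dube. In particular Ekwueme beats Dube beats Kwan beats Ekwueme is a majority cycle — no Condorcet winner exists.

none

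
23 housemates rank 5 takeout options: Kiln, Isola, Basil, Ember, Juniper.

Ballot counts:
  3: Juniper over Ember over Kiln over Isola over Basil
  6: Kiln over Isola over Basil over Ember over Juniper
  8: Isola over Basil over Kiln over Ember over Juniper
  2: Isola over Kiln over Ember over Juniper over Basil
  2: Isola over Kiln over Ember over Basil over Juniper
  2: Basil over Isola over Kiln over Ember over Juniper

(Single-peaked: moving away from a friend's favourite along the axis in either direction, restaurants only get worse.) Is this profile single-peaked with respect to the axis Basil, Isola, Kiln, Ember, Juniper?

yes

Axis positions: Basil=1, Isola=2, Kiln=3, Ember=4, Juniper=5.
Bloc 1 (peak Juniper at position 5): ranking walks positions 5-4-3-2-1, expanding outward from the peak — single-peaked.
Bloc 2 (peak Kiln at position 3): ranking walks positions 3-2-1-4-5, expanding outward from the peak — single-peaked.
Bloc 3 (peak Isola at position 2): ranking walks positions 2-1-3-4-5, expanding outward from the peak — single-peaked.
Bloc 4 (peak Isola at position 2): ranking walks positions 2-3-4-5-1, expanding outward from the peak — single-peaked.
Bloc 5 (peak Isola at position 2): ranking walks positions 2-3-4-1-5, expanding outward from the peak — single-peaked.
Bloc 6 (peak Basil at position 1): ranking walks positions 1-2-3-4-5, expanding outward from the peak — single-peaked.
Every ranking is single-peaked on this axis.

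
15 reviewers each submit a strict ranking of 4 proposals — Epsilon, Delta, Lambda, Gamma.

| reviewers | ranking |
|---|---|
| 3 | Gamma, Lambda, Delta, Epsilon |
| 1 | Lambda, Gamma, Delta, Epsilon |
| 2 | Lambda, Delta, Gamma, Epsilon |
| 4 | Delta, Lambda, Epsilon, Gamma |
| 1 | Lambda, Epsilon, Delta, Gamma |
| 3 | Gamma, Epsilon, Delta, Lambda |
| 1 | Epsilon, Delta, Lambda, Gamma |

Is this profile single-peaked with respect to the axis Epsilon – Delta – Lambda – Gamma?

no

Axis positions: Epsilon=1, Delta=2, Lambda=3, Gamma=4.
Bloc 1 (peak Gamma at position 4): ranking walks positions 4-3-2-1, expanding outward from the peak — single-peaked.
Bloc 2 (peak Lambda at position 3): ranking walks positions 3-4-2-1, expanding outward from the peak — single-peaked.
Bloc 3 (peak Lambda at position 3): ranking walks positions 3-2-4-1, expanding outward from the peak — single-peaked.
Bloc 4 (peak Delta at position 2): ranking walks positions 2-3-1-4, expanding outward from the peak — single-peaked.
Bloc 5: ranking walks positions 3-1-2-4; Epsilon is ranked above Delta even though Delta lies between Epsilon and the peak Lambda on the axis — preferences dip and rise again. Not single-peaked.
Bloc 6: ranking walks positions 4-1-2-3; Epsilon is ranked above Lambda even though Lambda lies between Epsilon and the peak Gamma on the axis — preferences dip and rise again. Not single-peaked.
Bloc 7 (peak Epsilon at position 1): ranking walks positions 1-2-3-4, expanding outward from the peak — single-peaked.
Bloc 5 violates single-peakedness, so the profile is not single-peaked on this axis.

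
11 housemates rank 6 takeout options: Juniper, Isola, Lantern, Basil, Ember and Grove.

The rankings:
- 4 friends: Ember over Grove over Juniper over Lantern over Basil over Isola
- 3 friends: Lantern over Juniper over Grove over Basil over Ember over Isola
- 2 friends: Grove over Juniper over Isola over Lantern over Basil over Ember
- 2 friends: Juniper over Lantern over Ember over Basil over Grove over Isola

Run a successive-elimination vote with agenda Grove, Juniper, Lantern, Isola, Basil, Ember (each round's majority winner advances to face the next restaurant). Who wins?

Round 1: Grove vs Juniper — 6–5, Grove advances.
Round 2: Grove vs Lantern — 6–5, Grove advances.
Round 3: Grove vs Isola — 11–0, Grove advances.
Round 4: Grove vs Basil — 9–2, Grove advances.
Round 5: Grove vs Ember — 5–6, Ember advances.
The agenda winner is Ember.

Ember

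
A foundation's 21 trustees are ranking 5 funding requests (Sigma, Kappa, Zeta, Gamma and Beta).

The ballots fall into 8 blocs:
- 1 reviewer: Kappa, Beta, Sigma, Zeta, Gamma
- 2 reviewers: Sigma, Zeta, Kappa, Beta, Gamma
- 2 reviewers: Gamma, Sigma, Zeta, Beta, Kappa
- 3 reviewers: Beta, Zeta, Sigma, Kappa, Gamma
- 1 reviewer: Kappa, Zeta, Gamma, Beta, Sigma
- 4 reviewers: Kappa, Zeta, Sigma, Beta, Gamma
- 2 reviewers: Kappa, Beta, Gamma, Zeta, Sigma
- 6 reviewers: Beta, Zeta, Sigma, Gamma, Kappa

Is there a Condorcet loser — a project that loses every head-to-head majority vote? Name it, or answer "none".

Pairwise majorities:
Sigma–Kappa: Sigma 13–8.
Sigma vs Zeta: 5 to 16, Zeta.
Sigma vs Gamma: Sigma is ranked higher on 1+2+3+4+6 = 16 ballots, Gamma on 5. Sigma wins 16–5.
Sigma–Beta: Beta 13–8.
Kappa vs Zeta: Kappa is ranked higher on 1+1+4+2 = 8 ballots, Zeta on 13. Zeta wins 13–8.
Kappa vs Gamma: Kappa wins 13–8.
Kappa vs Beta: Kappa preferred on 1+2+1+4+2 = 10 ballots; Beta wins 11–10.
Zeta–Gamma: Zeta 17–4.
Zeta vs Beta: Beta wins 12–9.
Gamma vs Beta: Beta wins 18–3.
Gamma loses to every other project — it is the Condorcet loser.

Gamma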